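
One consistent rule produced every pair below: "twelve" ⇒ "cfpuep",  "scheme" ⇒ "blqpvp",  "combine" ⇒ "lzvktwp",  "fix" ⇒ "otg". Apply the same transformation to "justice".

The shift depends on letter class: consonant t→c is +9, but vowel e→p is +11. Two shifts are in play — +11 for a/e/i/o/u, +9 for every other letter.
Applying it to justice: j(cons)+9=s, u(vowel)+11=f, s(cons)+9=b, t(cons)+9=c, i(vowel)+11=t, c(cons)+9=l, e(vowel)+11=p.

sfbctlp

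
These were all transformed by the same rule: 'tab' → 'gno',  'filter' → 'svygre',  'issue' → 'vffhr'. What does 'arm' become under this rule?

nez

Compare letters: t→g is +13, a→n is +13, b→o is +13 — a constant shift. Every letter moves 13 places later in the alphabet, wrapping around z→a.
Applying it to arm: a+13=n, r+13=e, m+13=z.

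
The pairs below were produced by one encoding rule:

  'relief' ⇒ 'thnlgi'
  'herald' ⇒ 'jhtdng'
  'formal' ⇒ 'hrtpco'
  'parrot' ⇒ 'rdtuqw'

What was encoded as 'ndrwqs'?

laptop

Shifts by position in relief: pos 0: r→t (+2), pos 1: e→h (+3), pos 2: l→n (+2), pos 3: i→l (+3) — repeating every 2. The shifts repeat in a cycle of length 2: positions 0,1,… shift by +2, +3, then the pattern repeats.
Reversing it on ndrwqs: n−2=l, d−3=a, r−2=p, w−3=t, q−2=o, s−3=p.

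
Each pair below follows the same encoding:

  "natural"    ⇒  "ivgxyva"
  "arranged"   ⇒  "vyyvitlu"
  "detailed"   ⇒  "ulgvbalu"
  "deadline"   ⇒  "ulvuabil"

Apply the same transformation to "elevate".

n(13)→i(8) and a(0)→v(21) fit y≡17x+21 (mod 26); the inverse of 17 mod 26 is 23. Treating letters as 0–25, the rule is x ↦ 17x + 21 (mod 26).
On elevate: e(4)→17·4+21≡11=l; l(11)→17·11+21≡0=a; e(4)→17·4+21≡11=l; v(21)→17·21+21≡14=o; a(0)→17·0+21≡21=v; t(19)→17·19+21≡6=g; e(4)→17·4+21≡11=l (all mod 26).

lalovgl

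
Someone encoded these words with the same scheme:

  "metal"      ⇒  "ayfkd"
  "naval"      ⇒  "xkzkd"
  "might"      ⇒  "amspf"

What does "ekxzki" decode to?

canvas

Treating letters as 0–25, the rule is x ↦ 23x + 10 (mod 26).
Decoding ekxzki: e(4)→17·(4−10)≡2=c; k(10)→17·(10−10)≡0=a; x(23)→17·(23−10)≡13=n; z(25)→17·(25−10)≡21=v; k(10)→17·(10−10)≡0=a; i(8)→17·(8−10)≡18=s (all mod 26).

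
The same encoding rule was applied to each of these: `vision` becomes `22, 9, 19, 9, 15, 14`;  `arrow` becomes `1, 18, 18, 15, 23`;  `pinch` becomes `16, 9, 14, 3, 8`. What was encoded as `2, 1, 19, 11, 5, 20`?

v is letter #22 and maps to 22: an offset of 0. Letters become their 1-indexed alphabet positions: a=1 … z=26.
Undoing it on 2, 1, 19, 11, 5, 20: 2=b, 1=a, 19=s, 11=k, 5=e, 20=t.

basket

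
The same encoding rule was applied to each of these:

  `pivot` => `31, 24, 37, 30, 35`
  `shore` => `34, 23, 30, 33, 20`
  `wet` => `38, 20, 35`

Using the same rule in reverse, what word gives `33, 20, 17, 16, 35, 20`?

rebate

p is letter #16 and maps to 31: an offset of 15. Each letter is replaced by its alphabet position (a=1..z=26) + 15.
Decoding 33, 20, 17, 16, 35, 20: 33→(33−15)÷1=18=r, 20→(20−15)÷1=5=e, 17→(17−15)÷1=2=b, 16→(16−15)÷1=1=a, 35→(35−15)÷1=20=t, 20→(20−15)÷1=5=e.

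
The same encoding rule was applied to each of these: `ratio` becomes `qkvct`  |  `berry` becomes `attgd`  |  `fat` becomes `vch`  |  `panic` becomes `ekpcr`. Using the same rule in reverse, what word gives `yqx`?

The output letters match the input read backwards, each shifted +2: ratio reversed is oitar. The word is reversed, then every letter is shifted forward by 2.
Reversing it on yqx: shift back: y−2=w, q−2=o, x−2=v → wov; then reverse → vow.

vow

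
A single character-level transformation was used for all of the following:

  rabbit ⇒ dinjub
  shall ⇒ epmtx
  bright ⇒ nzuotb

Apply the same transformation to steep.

ebqmb

The shifts repeat in a cycle of length 2: positions 0,1,… shift by +12, +8, then the pattern repeats.
Applying it to steep: s+12=e, t+8=b, e+12=q, e+8=m, p+12=b.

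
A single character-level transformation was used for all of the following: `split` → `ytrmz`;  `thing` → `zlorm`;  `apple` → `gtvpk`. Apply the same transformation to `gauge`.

Shifts by position in split: pos 0: s→y (+6), pos 1: p→t (+4), pos 2: l→r (+6), pos 3: i→m (+4) — repeating every 2. It's a Vigenère-style cipher with numeric key [6,4]: position i shifts by key[i mod 2].
Applying it to gauge: g+6=m, a+4=e, u+6=a, g+4=k, e+6=k.

meakk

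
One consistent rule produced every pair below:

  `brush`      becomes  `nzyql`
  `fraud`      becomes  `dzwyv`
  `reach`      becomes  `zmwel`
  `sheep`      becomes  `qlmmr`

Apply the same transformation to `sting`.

Each letter's alphabet position (a=0..z=25) is mapped through 17·x+22 mod 26 — an affine cipher.
Applying it to sting: s(18)→17·18+22≡16=q; t(19)→17·19+22≡7=h; i(8)→17·8+22≡2=c; n(13)→17·13+22≡9=j; g(6)→17·6+22≡20=u (all mod 26).

qhcju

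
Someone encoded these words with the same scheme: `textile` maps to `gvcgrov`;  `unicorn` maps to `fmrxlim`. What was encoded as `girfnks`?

triumph

Each letter is replaced by its mirror in the alphabet: a↔z, b↔y, c↔x, and so on (the Atbash cipher).
Decoding girfnks: g↔t, i↔r, r↔i, f↔u, n↔m, k↔p, s↔h.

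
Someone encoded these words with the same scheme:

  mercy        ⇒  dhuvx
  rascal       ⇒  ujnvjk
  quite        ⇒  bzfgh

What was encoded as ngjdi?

m(12)→d(3) and e(4)→h(7) fit y≡19x+9 (mod 26); the inverse of 19 mod 26 is 11. This is an affine cipher: with a=0,…,z=25, each position x becomes (19x+9) mod 26.
Reversing it on ngjdi: n(13)→11·(13−9)≡18=s; g(6)→11·(6−9)≡19=t; j(9)→11·(9−9)≡0=a; d(3)→11·(3−9)≡12=m; i(8)→11·(8−9)≡15=p (all mod 26).

stamp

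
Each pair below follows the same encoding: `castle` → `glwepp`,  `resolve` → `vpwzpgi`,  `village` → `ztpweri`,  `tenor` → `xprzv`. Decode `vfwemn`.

rustic

Shifts by position in castle: pos 0: c→g (+4), pos 1: a→l (+11), pos 2: s→w (+4), pos 3: t→e (+11) — repeating every 2. The shifts repeat in a cycle of length 2: positions 0,1,… shift by +4, +11, then the pattern repeats.
Decoding vfwemn: v−4=r, f−11=u, w−4=s, e−11=t, m−4=i, n−11=c.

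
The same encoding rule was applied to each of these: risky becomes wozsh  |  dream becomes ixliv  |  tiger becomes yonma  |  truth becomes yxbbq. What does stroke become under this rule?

xzywto

The shift increases by 1 at each position, starting from +5: 5, 6, 7, ….
On stroke: s+5=x, t+6=z, r+7=y, o+8=w, k+9=t, e+10=o.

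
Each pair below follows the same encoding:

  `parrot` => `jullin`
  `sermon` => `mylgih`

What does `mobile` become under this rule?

Compare letters: p→j is +20, a→u is +20, r→l is +20 — a constant shift. It's a constant shift of +20 (ROT20).
Applying it to mobile: m+20=g, o+20=i, b+20=v, i+20=c, l+20=f, e+20=y.

givcfy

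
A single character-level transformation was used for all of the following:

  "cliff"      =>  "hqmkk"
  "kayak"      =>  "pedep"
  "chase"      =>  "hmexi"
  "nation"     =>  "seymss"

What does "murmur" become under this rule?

rywryw

Vowels shift forward by 4 and consonants shift forward by 5.
For murmur: m(cons)+5=r, u(vowel)+4=y, r(cons)+5=w, m(cons)+5=r, u(vowel)+4=y, r(cons)+5=w.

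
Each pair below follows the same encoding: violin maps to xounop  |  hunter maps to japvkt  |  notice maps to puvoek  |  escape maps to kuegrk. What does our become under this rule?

The shift depends on letter class: consonant v→x is +2, but vowel i→o is +6. Vowels shift forward by 6 and consonants shift forward by 2.
Applying it to our: o(vowel)+6=u, u(vowel)+6=a, r(cons)+2=t.

uat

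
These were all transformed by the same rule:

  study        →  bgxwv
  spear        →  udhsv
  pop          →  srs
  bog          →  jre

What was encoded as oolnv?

The word is reversed, then every letter is shifted forward by 3.
Undoing it on oolnv: shift back: o−3=l, o−3=l, l−3=i, n−3=k, v−3=s → lliks; then reverse → skill.

skill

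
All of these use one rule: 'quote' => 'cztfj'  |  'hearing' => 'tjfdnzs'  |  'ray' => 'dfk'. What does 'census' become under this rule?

ojzeze

The rule splits by letter class: vowels +5, consonants +12.
On census: c(cons)+12=o, e(vowel)+5=j, n(cons)+12=z, s(cons)+12=e, u(vowel)+5=z, s(cons)+12=e.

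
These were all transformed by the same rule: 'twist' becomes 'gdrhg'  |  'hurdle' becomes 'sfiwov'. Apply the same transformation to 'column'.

xlofnm

Each pair mirrors across the alphabet (t↔g, w↔d, i↔r): positions sum to 25. This is the alphabet-reversal cipher (Atbash): a becomes z, b becomes y, etc.
For column: c↔x, o↔l, l↔o, u↔f, m↔n, n↔m.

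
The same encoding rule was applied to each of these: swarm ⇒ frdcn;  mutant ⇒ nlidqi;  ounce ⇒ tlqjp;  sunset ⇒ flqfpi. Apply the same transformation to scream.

s(18)→f(5) and w(22)→r(17) fit y≡3x+3 (mod 26); the inverse of 3 mod 26 is 9. Treating letters as 0–25, the rule is x ↦ 3x + 3 (mod 26).
On scream: s(18)→3·18+3≡5=f; c(2)→3·2+3≡9=j; r(17)→3·17+3≡2=c; e(4)→3·4+3≡15=p; a(0)→3·0+3≡3=d; m(12)→3·12+3≡13=n (all mod 26).

fjcpdn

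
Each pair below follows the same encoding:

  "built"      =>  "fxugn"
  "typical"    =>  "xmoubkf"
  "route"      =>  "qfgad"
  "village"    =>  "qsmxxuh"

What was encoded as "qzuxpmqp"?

deadline

The output letters match the input read backwards, each shifted +12: built reversed is tliub. Two steps: reverse the string, then apply a Caesar shift of +12.
Reversing it on qzuxpmqp: shift back: q−12=e, z−12=n, u−12=i, x−12=l, p−12=d, m−12=a, q−12=e, p−12=d → enildaed; then reverse → deadline.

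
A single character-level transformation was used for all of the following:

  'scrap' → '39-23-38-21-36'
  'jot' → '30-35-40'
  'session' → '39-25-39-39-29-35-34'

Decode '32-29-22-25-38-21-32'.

liberal

s is letter #19 and maps to 39: an offset of 20. Letters become their 1-based position plus 20 (so a→21, b→22, …).
Undoing it on 32-29-22-25-38-21-32: 32→(32−20)÷1=12=l, 29→(29−20)÷1=9=i, 22→(22−20)÷1=2=b, 25→(25−20)÷1=5=e, 38→(38−20)÷1=18=r, 21→(21−20)÷1=1=a, 32→(32−20)÷1=12=l.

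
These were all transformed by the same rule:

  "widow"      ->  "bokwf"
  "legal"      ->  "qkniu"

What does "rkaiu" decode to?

In widow: w→b is +5, i→o is +6, d→k is +7, o→w is +8 — the shift increases by 1 each position. Letter i (0-indexed) is shifted by i+5, so successive shifts are 5, 6, 7, ….
Decoding rkaiu: r−5=m, k−6=e, a−7=t, i−8=a, u−9=l.

metal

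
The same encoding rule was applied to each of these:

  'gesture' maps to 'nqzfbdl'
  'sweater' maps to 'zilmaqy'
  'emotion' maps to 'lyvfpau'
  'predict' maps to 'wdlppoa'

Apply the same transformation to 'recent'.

Shifts by position in gesture: pos 0: g→n (+7), pos 1: e→q (+12), pos 2: s→z (+7), pos 3: t→f (+12) — repeating every 2. A repeating key of period 2 is used — shifts +7, +12 over and over.
For recent: r+7=y, e+12=q, c+7=j, e+12=q, n+7=u, t+12=f.

yqjquf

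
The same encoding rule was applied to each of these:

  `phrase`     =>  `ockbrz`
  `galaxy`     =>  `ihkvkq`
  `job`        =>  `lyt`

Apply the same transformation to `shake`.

oukrc

The output letters match the input read backwards, each shifted +10: phrase reversed is esarhp. The word is reversed, then every letter is shifted forward by 10.
Applying it to shake: reverse → ekahs; then shift: e+10=o, k+10=u, a+10=k, h+10=r, s+10=c.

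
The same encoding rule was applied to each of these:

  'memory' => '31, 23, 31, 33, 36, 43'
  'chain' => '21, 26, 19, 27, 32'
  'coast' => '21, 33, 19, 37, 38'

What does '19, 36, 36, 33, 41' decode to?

m is letter #13 and maps to 31: an offset of 18. Each letter is replaced by its alphabet position (a=1..z=26) + 18.
Reversing it on 19, 36, 36, 33, 41: 19→(19−18)÷1=1=a, 36→(36−18)÷1=18=r, 36→(36−18)÷1=18=r, 33→(33−18)÷1=15=o, 41→(41−18)÷1=23=w.

arrow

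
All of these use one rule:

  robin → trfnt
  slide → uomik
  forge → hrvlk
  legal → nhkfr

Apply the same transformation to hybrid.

The shift increases by 1 at each position, starting from +2: 2, 3, 4, ….
On hybrid: h+2=j, y+3=b, b+4=f, r+5=w, i+6=o, d+7=k.

jbfwok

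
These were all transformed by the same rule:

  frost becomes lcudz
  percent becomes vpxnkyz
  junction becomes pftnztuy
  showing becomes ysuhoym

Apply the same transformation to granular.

mcgyawgc

Shifts by position in frost: pos 0: f→l (+6), pos 1: r→c (+11), pos 2: o→u (+6), pos 3: s→d (+11) — repeating every 2. The shifts repeat in a cycle of length 2: positions 0,1,… shift by +6, +11, then the pattern repeats.
For granular: g+6=m, r+11=c, a+6=g, n+11=y, u+6=a, l+11=w, a+6=g, r+11=c.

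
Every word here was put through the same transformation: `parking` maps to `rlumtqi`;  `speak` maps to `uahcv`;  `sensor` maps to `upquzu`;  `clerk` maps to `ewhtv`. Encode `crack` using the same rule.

ecdev

Shifts by position in parking: pos 0: p→r (+2), pos 1: a→l (+11), pos 2: r→u (+3), pos 3: k→m (+2), pos 4: i→t (+11), pos 5: n→q (+3) — repeating every 3. It's a Vigenère-style cipher with numeric key [2,11,3]: position i shifts by key[i mod 3].
On crack: c+2=e, r+11=c, a+3=d, c+2=e, k+11=v.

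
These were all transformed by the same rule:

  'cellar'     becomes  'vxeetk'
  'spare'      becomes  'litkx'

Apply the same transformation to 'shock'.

lahvd

Every letter moves 19 places later in the alphabet, wrapping around z→a.
For shock: s+19=l, h+19=a, o+19=h, c+19=v, k+19=d.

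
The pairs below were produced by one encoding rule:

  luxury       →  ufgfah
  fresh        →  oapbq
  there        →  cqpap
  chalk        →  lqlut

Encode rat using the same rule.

alc

Two shifts are in play — +11 for a/e/i/o/u, +9 for every other letter.
For rat: r(cons)+9=a, a(vowel)+11=l, t(cons)+9=c.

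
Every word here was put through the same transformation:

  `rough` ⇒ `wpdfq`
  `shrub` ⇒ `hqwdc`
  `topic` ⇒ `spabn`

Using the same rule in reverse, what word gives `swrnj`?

trace

This is an affine cipher: with a=0,…,z=25, each position x becomes (11x+17) mod 26.
Undoing it on swrnj: s(18)→19·(18−17)≡19=t; w(22)→19·(22−17)≡17=r; r(17)→19·(17−17)≡0=a; n(13)→19·(13−17)≡2=c; j(9)→19·(9−17)≡4=e (all mod 26).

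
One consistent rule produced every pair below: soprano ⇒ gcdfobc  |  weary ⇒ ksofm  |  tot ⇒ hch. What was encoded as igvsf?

usher

Compare letters: s→g is +14, o→c is +14, p→d is +14 — a constant shift. This is a Caesar cipher with shift 14.
Undoing it on igvsf: i−14=u, g−14=s, v−14=h, s−14=e, f−14=r.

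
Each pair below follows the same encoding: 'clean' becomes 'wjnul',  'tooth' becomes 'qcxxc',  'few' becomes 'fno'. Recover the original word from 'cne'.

vet

The output letters match the input read backwards, each shifted +9: clean reversed is naelc. Read the word backwards and shift each letter +9.
Decoding cne: shift back: c−9=t, n−9=e, e−9=v → tev; then reverse → vet.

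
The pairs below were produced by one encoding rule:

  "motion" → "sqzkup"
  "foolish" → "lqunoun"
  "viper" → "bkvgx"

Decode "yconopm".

Shifts by position in motion: pos 0: m→s (+6), pos 1: o→q (+2), pos 2: t→z (+6), pos 3: i→k (+2) — repeating every 2. The shifts repeat in a cycle of length 2: positions 0,1,… shift by +6, +2, then the pattern repeats.
Undoing it on yconopm: y−6=s, c−2=a, o−6=i, n−2=l, o−6=i, p−2=n, m−6=g.

sailing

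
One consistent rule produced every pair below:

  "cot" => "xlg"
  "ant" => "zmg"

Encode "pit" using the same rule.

krg

This is the alphabet-reversal cipher (Atbash): a becomes z, b becomes y, etc.
Applying it to pit: p↔k, i↔r, t↔g.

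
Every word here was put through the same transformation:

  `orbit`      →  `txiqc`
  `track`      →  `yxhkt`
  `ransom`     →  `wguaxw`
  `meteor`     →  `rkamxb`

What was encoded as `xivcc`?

scout

In orbit: o→t is +5, r→x is +6, b→i is +7, i→q is +8 — the shift increases by 1 each position. Letter i (0-indexed) is shifted by i+5, so successive shifts are 5, 6, 7, ….
Decoding xivcc: x−5=s, i−6=c, v−7=o, c−8=u, c−9=t.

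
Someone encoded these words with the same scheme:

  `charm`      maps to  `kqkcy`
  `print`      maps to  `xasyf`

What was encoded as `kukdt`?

The shift increases by 1 at each position, starting from +8: 8, 9, 10, ….
Undoing it on kukdt: k−8=c, u−9=l, k−10=a, d−11=s, t−12=h.

clash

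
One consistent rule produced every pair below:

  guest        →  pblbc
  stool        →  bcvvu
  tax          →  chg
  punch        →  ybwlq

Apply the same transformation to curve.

lbael

The shift depends on letter class: consonant g→p is +9, but vowel u→b is +7. The rule splits by letter class: vowels +7, consonants +9.
For curve: c(cons)+9=l, u(vowel)+7=b, r(cons)+9=a, v(cons)+9=e, e(vowel)+7=l.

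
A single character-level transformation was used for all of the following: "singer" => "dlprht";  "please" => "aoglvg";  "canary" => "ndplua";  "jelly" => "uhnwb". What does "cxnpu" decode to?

Shifts by position in singer: pos 0: s→d (+11), pos 1: i→l (+3), pos 2: n→p (+2), pos 3: g→r (+11), pos 4: e→h (+3), pos 5: r→t (+2) — repeating every 3. A repeating key of period 3 is used — shifts +11, +3, +2 over and over.
Decoding cxnpu: c−11=r, x−3=u, n−2=l, p−11=e, u−3=r.

ruler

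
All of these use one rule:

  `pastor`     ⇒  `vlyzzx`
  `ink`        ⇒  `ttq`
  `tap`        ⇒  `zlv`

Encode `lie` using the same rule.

The shift depends on letter class: consonant p→v is +6, but vowel a→l is +11. Two shifts are in play — +11 for a/e/i/o/u, +6 for every other letter.
On lie: l(cons)+6=r, i(vowel)+11=t, e(vowel)+11=p.

rtp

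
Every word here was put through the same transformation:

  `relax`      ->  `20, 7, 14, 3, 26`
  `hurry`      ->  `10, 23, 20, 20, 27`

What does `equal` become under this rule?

7, 19, 23, 3, 14

r is letter #18 and maps to 20: an offset of 2. Letters become their 1-based position plus 2 (so a→3, b→4, …).
On equal: e=5→7, q=17→19, u=21→23, a=1→3, l=12→14.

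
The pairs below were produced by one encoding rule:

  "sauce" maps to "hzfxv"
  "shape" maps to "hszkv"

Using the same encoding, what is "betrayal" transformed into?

Each pair mirrors across the alphabet (s↔h, a↔z, u↔f): positions sum to 25. Each letter is replaced by its mirror in the alphabet: a↔z, b↔y, c↔x, and so on (the Atbash cipher).
Applying it to betrayal: b↔y, e↔v, t↔g, r↔i, a↔z, y↔b, a↔z, l↔o.

yvgizbzo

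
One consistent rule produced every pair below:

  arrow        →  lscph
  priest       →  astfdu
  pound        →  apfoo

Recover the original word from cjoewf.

The shifts repeat in a cycle of length 2: positions 0,1,… shift by +11, +1, then the pattern repeats.
Undoing it on cjoewf: c−11=r, j−1=i, o−11=d, e−1=d, w−11=l, f−1=e.

riddle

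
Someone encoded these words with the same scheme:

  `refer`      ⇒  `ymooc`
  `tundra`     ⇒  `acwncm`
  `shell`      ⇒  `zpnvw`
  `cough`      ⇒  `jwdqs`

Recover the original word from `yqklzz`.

In refer: r→y is +7, e→m is +8, f→o is +9, e→o is +10 — the shift increases by 1 each position. Letter i (0-indexed) is shifted by i+7, so successive shifts are 7, 8, 9, ….
Decoding yqklzz: y−7=r, q−8=i, k−9=b, l−10=b, z−11=o, z−12=n.

ribbon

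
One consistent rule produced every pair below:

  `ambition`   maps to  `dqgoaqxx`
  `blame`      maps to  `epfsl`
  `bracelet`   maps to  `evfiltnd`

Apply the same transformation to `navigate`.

qeaonico

Each letter shifts forward by (position + 3), i.e. 3, 4, 5, … — the shift grows by one for each successive letter.
For navigate: n+3=q, a+4=e, v+5=a, i+6=o, g+7=n, a+8=i, t+9=c, e+10=o.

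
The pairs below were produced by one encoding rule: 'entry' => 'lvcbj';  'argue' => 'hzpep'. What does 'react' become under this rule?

Letter i (0-indexed) is shifted by i+7, so successive shifts are 7, 8, 9, ….
On react: r+7=y, e+8=m, a+9=j, c+10=m, t+11=e.

ymjme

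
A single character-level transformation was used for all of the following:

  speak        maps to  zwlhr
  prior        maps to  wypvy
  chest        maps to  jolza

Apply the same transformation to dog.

Compare letters: s→z is +7, p→w is +7, e→l is +7 — a constant shift. Each letter is shifted forward by 7 in the alphabet (a Caesar shift of +7).
Applying it to dog: d+7=k, o+7=v, g+7=n.

kvn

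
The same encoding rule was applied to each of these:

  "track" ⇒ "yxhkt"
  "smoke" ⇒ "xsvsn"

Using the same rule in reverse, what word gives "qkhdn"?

In track: t→y is +5, r→x is +6, a→h is +7, c→k is +8 — the shift increases by 1 each position. The shift increases by 1 at each position, starting from +5: 5, 6, 7, ….
Decoding qkhdn: q−5=l, k−6=e, h−7=a, d−8=v, n−9=e.

leave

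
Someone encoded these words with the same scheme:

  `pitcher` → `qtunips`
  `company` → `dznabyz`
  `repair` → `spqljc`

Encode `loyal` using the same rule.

mzzlm

The shifts repeat in a cycle of length 2: positions 0,1,… shift by +1, +11, then the pattern repeats.
For loyal: l+1=m, o+11=z, y+1=z, a+11=l, l+1=m.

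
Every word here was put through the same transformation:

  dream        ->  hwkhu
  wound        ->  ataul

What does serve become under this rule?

wjxcm

In dream: d→h is +4, r→w is +5, e→k is +6, a→h is +7 — the shift increases by 1 each position. Each letter shifts forward by (position + 4), i.e. 4, 5, 6, … — the shift grows by one for each successive letter.
For serve: s+4=w, e+5=j, r+6=x, v+7=c, e+8=m.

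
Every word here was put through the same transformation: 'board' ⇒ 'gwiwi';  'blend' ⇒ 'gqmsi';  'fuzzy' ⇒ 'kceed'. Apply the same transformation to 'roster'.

The shift depends on letter class: consonant b→g is +5, but vowel o→w is +8. The rule splits by letter class: vowels +8, consonants +5.
On roster: r(cons)+5=w, o(vowel)+8=w, s(cons)+5=x, t(cons)+5=y, e(vowel)+8=m, r(cons)+5=w.

wwxymw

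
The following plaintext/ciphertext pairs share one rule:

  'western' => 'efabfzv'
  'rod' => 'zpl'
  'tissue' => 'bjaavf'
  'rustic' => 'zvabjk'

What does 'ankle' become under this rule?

The shift depends on letter class: consonant w→e is +8, but vowel e→f is +1. The rule splits by letter class: vowels +1, consonants +8.
On ankle: a(vowel)+1=b, n(cons)+8=v, k(cons)+8=s, l(cons)+8=t, e(vowel)+1=f.

bvstf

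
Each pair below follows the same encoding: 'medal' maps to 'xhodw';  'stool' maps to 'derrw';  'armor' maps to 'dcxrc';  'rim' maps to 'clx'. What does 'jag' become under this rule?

udr

Vowels shift forward by 3 and consonants shift forward by 11.
On jag: j(cons)+11=u, a(vowel)+3=d, g(cons)+11=r.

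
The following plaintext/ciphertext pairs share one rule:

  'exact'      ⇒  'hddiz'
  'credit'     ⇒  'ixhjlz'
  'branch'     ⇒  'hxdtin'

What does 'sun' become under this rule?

Two shifts are in play — +3 for a/e/i/o/u, +6 for every other letter.
On sun: s(cons)+6=y, u(vowel)+3=x, n(cons)+6=t.

yxt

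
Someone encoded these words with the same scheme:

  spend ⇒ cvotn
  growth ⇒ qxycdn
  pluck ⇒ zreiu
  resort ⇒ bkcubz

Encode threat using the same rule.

dnbkkz

The shifts repeat in a cycle of length 2: positions 0,1,… shift by +10, +6, then the pattern repeats.
For threat: t+10=d, h+6=n, r+10=b, e+6=k, a+10=k, t+6=z.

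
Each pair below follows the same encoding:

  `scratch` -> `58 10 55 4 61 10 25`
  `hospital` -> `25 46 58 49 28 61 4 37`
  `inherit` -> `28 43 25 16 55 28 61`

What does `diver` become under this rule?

13 28 67 16 55

s(#19)→58 and c(#3)→10: differences scale by 3, so n = 3·pos + 1. Each letter becomes 3×(its alphabet position, a=1..z=26) + 1.
Applying it to diver: d=4→13, i=9→28, v=22→67, e=5→16, r=18→55.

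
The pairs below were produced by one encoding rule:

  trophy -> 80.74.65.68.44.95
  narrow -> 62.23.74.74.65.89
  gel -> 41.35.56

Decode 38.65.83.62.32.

t(#20)→80 and r(#18)→74: differences scale by 3, so n = 3·pos + 20. Each letter becomes 3×(its alphabet position, a=1..z=26) + 20.
Reversing it on 38.65.83.62.32: 38→(38−20)÷3=6=f, 65→(65−20)÷3=15=o, 83→(83−20)÷3=21=u, 62→(62−20)÷3=14=n, 32→(32−20)÷3=4=d.

found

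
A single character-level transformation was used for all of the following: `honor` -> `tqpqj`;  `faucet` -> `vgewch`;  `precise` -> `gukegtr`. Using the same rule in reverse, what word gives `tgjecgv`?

The output letters match the input read backwards, each shifted +2: honor reversed is ronoh. Read the word backwards and shift each letter +2.
Reversing it on tgjecgv: shift back: t−2=r, g−2=e, j−2=h, e−2=c, c−2=a, g−2=e, v−2=t → rehcaet; then reverse → teacher.

teacher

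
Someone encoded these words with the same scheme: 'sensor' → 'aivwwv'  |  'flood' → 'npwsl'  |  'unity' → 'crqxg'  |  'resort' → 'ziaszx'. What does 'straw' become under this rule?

A repeating key of period 2 is used — shifts +8, +4 over and over.
For straw: s+8=a, t+4=x, r+8=z, a+4=e, w+8=e.

axzee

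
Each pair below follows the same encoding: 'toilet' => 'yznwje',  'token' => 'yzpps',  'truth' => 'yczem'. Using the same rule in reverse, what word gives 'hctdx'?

A repeating key of period 2 is used — shifts +5, +11 over and over.
Undoing it on hctdx: h−5=c, c−11=r, t−5=o, d−11=s, x−5=s.

cross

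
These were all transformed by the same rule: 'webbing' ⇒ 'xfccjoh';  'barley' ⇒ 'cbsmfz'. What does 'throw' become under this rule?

This is a Caesar cipher with shift 1.
Applying it to throw: t+1=u, h+1=i, r+1=s, o+1=p, w+1=x.

uispx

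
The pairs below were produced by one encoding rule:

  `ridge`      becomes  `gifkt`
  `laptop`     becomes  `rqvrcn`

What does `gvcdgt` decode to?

rebate

The output letters match the input read backwards, each shifted +2: ridge reversed is egdir. The word is reversed, then every letter is shifted forward by 2.
Decoding gvcdgt: shift back: g−2=e, v−2=t, c−2=a, d−2=b, g−2=e, t−2=r → etaber; then reverse → rebate.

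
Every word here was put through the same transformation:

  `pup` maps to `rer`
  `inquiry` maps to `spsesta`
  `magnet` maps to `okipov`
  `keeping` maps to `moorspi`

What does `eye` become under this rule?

Two shifts are in play — +10 for a/e/i/o/u, +2 for every other letter.
For eye: e(vowel)+10=o, y(cons)+2=a, e(vowel)+10=o.

oao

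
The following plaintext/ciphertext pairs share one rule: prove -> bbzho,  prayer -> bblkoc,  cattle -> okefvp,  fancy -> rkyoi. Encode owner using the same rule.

Shifts by position in prove: pos 0: p→b (+12), pos 1: r→b (+10), pos 2: o→z (+11), pos 3: v→h (+12), pos 4: e→o (+10) — repeating every 3. The shifts repeat in a cycle of length 3: positions 0,1,… shift by +12, +10, +11, then the pattern repeats.
Applying it to owner: o+12=a, w+10=g, n+11=y, e+12=q, r+10=b.

agyqb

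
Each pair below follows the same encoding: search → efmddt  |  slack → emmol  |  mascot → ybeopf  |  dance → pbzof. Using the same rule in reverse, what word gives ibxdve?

walrus

Shifts by position in search: pos 0: s→e (+12), pos 1: e→f (+1), pos 2: a→m (+12), pos 3: r→d (+12), pos 4: c→d (+1), pos 5: h→t (+12) — repeating every 3. A repeating key of period 3 is used — shifts +12, +1, +12 over and over.
Undoing it on ibxdve: i−12=w, b−1=a, x−12=l, d−12=r, v−1=u, e−12=s.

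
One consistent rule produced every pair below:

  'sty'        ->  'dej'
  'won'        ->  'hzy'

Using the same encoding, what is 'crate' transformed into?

nclep

Compare letters: s→d is +11, t→e is +11, y→j is +11 — a constant shift. Every letter moves 11 places later in the alphabet, wrapping around z→a.
For crate: c+11=n, r+11=c, a+11=l, t+11=e, e+11=p.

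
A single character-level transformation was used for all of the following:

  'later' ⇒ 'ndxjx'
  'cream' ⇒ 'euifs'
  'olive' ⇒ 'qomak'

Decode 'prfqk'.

noble

In later: l→n is +2, a→d is +3, t→x is +4, e→j is +5 — the shift increases by 1 each position. Each letter shifts forward by (position + 2), i.e. 2, 3, 4, … — the shift grows by one for each successive letter.
Reversing it on prfqk: p−2=n, r−3=o, f−4=b, q−5=l, k−6=e.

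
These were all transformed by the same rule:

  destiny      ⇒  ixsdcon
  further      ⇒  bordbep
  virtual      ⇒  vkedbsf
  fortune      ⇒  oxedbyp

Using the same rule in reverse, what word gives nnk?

Two steps: reverse the string, then apply a Caesar shift of +10.
Undoing it on nnk: shift back: n−10=d, n−10=d, k−10=a → dda; then reverse → add.

add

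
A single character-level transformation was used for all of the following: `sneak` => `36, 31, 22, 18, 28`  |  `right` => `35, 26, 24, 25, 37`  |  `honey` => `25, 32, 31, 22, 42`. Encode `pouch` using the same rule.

The number is (letter's place in the alphabet, a=1) + 17.
For pouch: p=16→33, o=15→32, u=21→38, c=3→20, h=8→25.

33, 32, 38, 20, 25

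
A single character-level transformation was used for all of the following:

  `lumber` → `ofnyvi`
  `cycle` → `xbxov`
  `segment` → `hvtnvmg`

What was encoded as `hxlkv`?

Letters are reflected about the middle of the alphabet (position → 25−position): Atbash.
Undoing it on hxlkv: h↔s, x↔c, l↔o, k↔p, v↔e.

scope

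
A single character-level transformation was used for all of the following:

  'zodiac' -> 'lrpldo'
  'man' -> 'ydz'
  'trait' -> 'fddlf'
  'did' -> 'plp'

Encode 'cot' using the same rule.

orf

The shift depends on letter class: consonant z→l is +12, but vowel o→r is +3. The rule splits by letter class: vowels +3, consonants +12.
Applying it to cot: c(cons)+12=o, o(vowel)+3=r, t(cons)+12=f.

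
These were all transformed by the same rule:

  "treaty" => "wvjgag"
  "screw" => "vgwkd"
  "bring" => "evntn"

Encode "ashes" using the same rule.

In treaty: t→w is +3, r→v is +4, e→j is +5, a→g is +6 — the shift increases by 1 each position. The shift increases by 1 at each position, starting from +3: 3, 4, 5, ….
For ashes: a+3=d, s+4=w, h+5=m, e+6=k, s+7=z.

dwmkz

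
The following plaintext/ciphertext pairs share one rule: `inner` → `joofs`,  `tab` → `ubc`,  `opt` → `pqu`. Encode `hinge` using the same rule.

ijohf

It's a constant shift of +1 (ROT1).
For hinge: h+1=i, i+1=j, n+1=o, g+1=h, e+1=f.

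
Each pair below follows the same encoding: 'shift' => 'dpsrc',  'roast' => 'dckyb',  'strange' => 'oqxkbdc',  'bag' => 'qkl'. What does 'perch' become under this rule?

Two steps: reverse the string, then apply a Caesar shift of +10.
For perch: reverse → hcrep; then shift: h+10=r, c+10=m, r+10=b, e+10=o, p+10=z.

rmboz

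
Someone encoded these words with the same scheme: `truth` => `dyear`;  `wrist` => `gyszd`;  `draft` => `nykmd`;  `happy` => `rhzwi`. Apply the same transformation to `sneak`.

cuohu

A repeating key of period 2 is used — shifts +10, +7 over and over.
On sneak: s+10=c, n+7=u, e+10=o, a+7=h, k+10=u.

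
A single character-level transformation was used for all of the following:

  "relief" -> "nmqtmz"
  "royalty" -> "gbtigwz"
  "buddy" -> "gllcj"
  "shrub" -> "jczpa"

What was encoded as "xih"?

Read the word backwards and shift each letter +8.
Undoing it on xih: shift back: x−8=p, i−8=a, h−8=z → paz; then reverse → zap.

zap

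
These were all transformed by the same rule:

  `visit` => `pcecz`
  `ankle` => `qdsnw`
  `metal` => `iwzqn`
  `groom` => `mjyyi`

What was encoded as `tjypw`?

v(21)→p(15) and i(8)→c(2) fit y≡21x+16 (mod 26); the inverse of 21 mod 26 is 5. Each letter's alphabet position (a=0..z=25) is mapped through 21·x+16 mod 26 — an affine cipher.
Undoing it on tjypw: t(19)→5·(19−16)≡15=p; j(9)→5·(9−16)≡17=r; y(24)→5·(24−16)≡14=o; p(15)→5·(15−16)≡21=v; w(22)→5·(22−16)≡4=e (all mod 26).

prove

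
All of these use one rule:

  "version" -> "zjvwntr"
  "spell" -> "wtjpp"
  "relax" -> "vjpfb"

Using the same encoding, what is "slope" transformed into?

wpttj

Two shifts are in play — +5 for a/e/i/o/u, +4 for every other letter.
On slope: s(cons)+4=w, l(cons)+4=p, o(vowel)+5=t, p(cons)+4=t, e(vowel)+5=j.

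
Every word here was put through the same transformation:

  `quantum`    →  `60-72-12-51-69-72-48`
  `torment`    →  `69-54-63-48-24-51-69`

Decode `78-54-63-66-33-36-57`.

worship

q(#17)→60 and u(#21)→72: differences scale by 3, so n = 3·pos + 9. The formula is n = 3×(alphabet index, a=1) + 9.
Reversing it on 78-54-63-66-33-36-57: 78→(78−9)÷3=23=w, 54→(54−9)÷3=15=o, 63→(63−9)÷3=18=r, 66→(66−9)÷3=19=s, 33→(33−9)÷3=8=h, 36→(36−9)÷3=9=i, 57→(57−9)÷3=16=p.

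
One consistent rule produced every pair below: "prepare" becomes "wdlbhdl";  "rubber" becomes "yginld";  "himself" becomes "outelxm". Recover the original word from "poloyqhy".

A repeating key of period 2 is used — shifts +7, +12 over and over.
Reversing it on poloyqhy: p−7=i, o−12=c, l−7=e, o−12=c, y−7=r, q−12=e, h−7=a, y−12=m.

icecream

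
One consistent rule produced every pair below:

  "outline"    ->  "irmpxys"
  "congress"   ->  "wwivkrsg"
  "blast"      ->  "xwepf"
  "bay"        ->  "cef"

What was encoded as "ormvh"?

The output letters match the input read backwards, each shifted +4: outline reversed is eniltuo. Read the word backwards and shift each letter +4.
Decoding ormvh: shift back: o−4=k, r−4=n, m−4=i, v−4=r, h−4=d → knird; then reverse → drink.

drink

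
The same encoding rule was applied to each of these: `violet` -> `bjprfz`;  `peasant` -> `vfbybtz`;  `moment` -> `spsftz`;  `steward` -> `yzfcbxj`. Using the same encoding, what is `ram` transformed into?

xbs

The rule splits by letter class: vowels +1, consonants +6.
On ram: r(cons)+6=x, a(vowel)+1=b, m(cons)+6=s.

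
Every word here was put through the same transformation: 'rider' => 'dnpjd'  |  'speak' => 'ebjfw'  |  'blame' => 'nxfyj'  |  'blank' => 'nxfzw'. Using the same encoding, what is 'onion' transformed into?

The shift depends on letter class: consonant r→d is +12, but vowel i→n is +5. Vowels shift forward by 5 and consonants shift forward by 12.
Applying it to onion: o(vowel)+5=t, n(cons)+12=z, i(vowel)+5=n, o(vowel)+5=t, n(cons)+12=z.

tzntz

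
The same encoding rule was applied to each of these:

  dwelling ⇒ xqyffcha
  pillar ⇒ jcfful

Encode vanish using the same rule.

Compare letters: d→x is +20, w→q is +20, e→y is +20 — a constant shift. This is a Caesar cipher with shift 20.
On vanish: v+20=p, a+20=u, n+20=h, i+20=c, s+20=m, h+20=b.

puhcmb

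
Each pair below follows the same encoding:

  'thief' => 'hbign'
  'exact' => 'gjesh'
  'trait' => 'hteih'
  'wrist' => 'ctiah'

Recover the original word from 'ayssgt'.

Treating letters as 0–25, the rule is x ↦ 7x + 4 (mod 26).
Decoding ayssgt: a(0)→15·(0−4)≡18=s; y(24)→15·(24−4)≡14=o; s(18)→15·(18−4)≡2=c; s(18)→15·(18−4)≡2=c; g(6)→15·(6−4)≡4=e; t(19)→15·(19−4)≡17=r (all mod 26).

soccer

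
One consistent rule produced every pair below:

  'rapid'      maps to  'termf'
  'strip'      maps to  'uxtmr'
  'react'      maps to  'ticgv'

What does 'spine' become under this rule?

Shifts by position in rapid: pos 0: r→t (+2), pos 1: a→e (+4), pos 2: p→r (+2), pos 3: i→m (+4) — repeating every 2. A repeating key of period 2 is used — shifts +2, +4 over and over.
For spine: s+2=u, p+4=t, i+2=k, n+4=r, e+2=g.

utkrg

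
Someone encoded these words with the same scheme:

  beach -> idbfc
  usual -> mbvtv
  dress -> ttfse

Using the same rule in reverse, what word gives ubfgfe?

Read the word backwards and shift each letter +1.
Reversing it on ubfgfe: shift back: u−1=t, b−1=a, f−1=e, g−1=f, f−1=e, e−1=d → taefed; then reverse → defeat.

defeat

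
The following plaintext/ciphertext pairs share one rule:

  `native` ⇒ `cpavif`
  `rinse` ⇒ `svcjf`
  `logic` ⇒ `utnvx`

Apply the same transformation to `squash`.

jbrpje

n(13)→c(2) and a(0)→p(15) fit y≡17x+15 (mod 26); the inverse of 17 mod 26 is 23. Each letter's alphabet position (a=0..z=25) is mapped through 17·x+15 mod 26 — an affine cipher.
Applying it to squash: s(18)→17·18+15≡9=j; q(16)→17·16+15≡1=b; u(20)→17·20+15≡17=r; a(0)→17·0+15≡15=p; s(18)→17·18+15≡9=j; h(7)→17·7+15≡4=e (all mod 26).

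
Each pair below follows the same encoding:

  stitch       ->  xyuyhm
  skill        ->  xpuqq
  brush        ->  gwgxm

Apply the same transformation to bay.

The shift depends on letter class: consonant s→x is +5, but vowel i→u is +12. Vowels shift forward by 12 and consonants shift forward by 5.
For bay: b(cons)+5=g, a(vowel)+12=m, y(cons)+5=d.

gmd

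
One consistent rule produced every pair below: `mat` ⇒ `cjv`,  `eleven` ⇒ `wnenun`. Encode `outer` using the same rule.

ancdx

The word is reversed, then every letter is shifted forward by 9.
Applying it to outer: reverse → retuo; then shift: r+9=a, e+9=n, t+9=c, u+9=d, o+9=x.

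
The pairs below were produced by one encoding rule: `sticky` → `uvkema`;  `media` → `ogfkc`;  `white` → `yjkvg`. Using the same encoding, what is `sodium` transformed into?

uqfkwo

This is a Caesar cipher with shift 2.
Applying it to sodium: s+2=u, o+2=q, d+2=f, i+2=k, u+2=w, m+2=o.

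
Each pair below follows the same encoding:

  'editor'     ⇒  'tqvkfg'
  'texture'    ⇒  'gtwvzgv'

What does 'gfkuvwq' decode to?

The output letters match the input read backwards, each shifted +2: editor reversed is rotide. Read the word backwards and shift each letter +2.
Undoing it on gfkuvwq: shift back: g−2=e, f−2=d, k−2=i, u−2=s, v−2=t, w−2=u, q−2=o → edistuo; then reverse → outside.

outside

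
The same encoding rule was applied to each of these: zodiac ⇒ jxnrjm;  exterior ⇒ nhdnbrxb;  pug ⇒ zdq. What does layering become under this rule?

vjinbrxq

The rule splits by letter class: vowels +9, consonants +10.
On layering: l(cons)+10=v, a(vowel)+9=j, y(cons)+10=i, e(vowel)+9=n, r(cons)+10=b, i(vowel)+9=r, n(cons)+10=x, g(cons)+10=q.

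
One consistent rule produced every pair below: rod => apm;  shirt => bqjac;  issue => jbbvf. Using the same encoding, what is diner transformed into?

The shift depends on letter class: consonant r→a is +9, but vowel o→p is +1. Vowels shift forward by 1 and consonants shift forward by 9.
For diner: d(cons)+9=m, i(vowel)+1=j, n(cons)+9=w, e(vowel)+1=f, r(cons)+9=a.

mjwfa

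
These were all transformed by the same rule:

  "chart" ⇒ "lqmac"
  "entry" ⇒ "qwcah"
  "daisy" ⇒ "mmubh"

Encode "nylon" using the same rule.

whuaw

Vowels shift forward by 12 and consonants shift forward by 9.
Applying it to nylon: n(cons)+9=w, y(cons)+9=h, l(cons)+9=u, o(vowel)+12=a, n(cons)+9=w.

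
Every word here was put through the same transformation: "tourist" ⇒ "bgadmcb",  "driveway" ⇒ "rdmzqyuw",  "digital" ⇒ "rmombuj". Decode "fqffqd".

Each letter's alphabet position (a=0..z=25) is mapped through 25·x+20 mod 26 — an affine cipher.
Reversing it on fqffqd: f(5)→25·(5−20)≡15=p; q(16)→25·(16−20)≡4=e; f(5)→25·(5−20)≡15=p; f(5)→25·(5−20)≡15=p; q(16)→25·(16−20)≡4=e; d(3)→25·(3−20)≡17=r (all mod 26).

pepper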